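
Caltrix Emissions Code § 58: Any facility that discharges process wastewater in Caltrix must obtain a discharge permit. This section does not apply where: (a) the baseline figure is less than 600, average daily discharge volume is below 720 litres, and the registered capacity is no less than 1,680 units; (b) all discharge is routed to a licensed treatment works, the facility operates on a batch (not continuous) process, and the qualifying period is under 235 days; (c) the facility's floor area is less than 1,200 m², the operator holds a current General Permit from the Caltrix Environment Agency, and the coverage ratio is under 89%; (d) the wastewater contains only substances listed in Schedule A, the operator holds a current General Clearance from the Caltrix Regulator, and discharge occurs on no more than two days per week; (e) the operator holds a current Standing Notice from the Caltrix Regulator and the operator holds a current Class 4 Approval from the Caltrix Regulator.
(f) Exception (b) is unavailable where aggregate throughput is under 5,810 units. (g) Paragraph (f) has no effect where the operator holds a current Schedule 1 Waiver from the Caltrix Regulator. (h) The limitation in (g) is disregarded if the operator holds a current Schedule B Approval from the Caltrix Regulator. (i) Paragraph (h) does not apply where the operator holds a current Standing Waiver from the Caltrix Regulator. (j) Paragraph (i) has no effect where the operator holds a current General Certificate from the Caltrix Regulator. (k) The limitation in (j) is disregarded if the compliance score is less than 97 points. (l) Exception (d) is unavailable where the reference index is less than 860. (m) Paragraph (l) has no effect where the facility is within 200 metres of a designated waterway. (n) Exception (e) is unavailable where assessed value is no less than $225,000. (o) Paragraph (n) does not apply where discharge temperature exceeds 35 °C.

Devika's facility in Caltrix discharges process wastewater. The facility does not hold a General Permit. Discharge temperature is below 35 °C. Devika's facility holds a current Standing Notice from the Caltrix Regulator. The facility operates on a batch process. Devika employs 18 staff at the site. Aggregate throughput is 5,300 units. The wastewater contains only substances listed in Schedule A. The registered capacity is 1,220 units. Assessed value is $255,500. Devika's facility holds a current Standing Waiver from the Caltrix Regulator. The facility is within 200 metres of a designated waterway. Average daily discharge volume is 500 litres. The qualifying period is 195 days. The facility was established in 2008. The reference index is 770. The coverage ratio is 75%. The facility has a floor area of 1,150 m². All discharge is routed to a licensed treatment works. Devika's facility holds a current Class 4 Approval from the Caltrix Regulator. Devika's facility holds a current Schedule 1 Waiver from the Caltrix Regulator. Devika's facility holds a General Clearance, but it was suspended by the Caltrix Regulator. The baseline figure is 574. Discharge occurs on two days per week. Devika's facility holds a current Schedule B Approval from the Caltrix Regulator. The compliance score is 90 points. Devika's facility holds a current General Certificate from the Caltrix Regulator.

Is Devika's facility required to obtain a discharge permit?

Exception (a) requires that the registered capacity is no less than 1,680 units; but the registered capacity is 1,220 units, short of 1,680 units, so (a) is unavailable.
Exception (b): discharge is routed to a licensed treatment works; the facility operates on a batch process; the qualifying period is 195 days, under the 235 days limit — every condition holds. Considering the limiting provisions: (f) would limit (b) — aggregate throughput is 5,300 units, under the 5,810 units limit — but (g) sets (f) aside: (g) operates against (f): a current Schedule 1 Waiver is held. (h) applies (a current Schedule B Approval is held), but is displaced by (i): (i) is triggered — a current Standing Waiver is held. (j) operates (a current General Certificate is held), but yields to (k): (k) is engaged — the compliance score is 90 points, less than the 97 points limit. So (b) applies.
Exception (c) does not apply: no General Permit is held.
Exception (d) requires that the operator holds a current General Clearance from the Caltrix Regulator; but the General Clearance is not current, so (d) is unavailable.
Exception (e): a current Standing Notice is held; a current Class 4 Approval is held — every condition holds. But applying paragraphs (n)–(o): (n) is triggered — assessed value is $255,500, meeting the $225,000 threshold. (o) is not engaged (discharge temperature is below 35 °C), so (n) stands. Exception (e) does not apply.

No — exception (b) applies; Devika's facility is not required to obtain a discharge permit.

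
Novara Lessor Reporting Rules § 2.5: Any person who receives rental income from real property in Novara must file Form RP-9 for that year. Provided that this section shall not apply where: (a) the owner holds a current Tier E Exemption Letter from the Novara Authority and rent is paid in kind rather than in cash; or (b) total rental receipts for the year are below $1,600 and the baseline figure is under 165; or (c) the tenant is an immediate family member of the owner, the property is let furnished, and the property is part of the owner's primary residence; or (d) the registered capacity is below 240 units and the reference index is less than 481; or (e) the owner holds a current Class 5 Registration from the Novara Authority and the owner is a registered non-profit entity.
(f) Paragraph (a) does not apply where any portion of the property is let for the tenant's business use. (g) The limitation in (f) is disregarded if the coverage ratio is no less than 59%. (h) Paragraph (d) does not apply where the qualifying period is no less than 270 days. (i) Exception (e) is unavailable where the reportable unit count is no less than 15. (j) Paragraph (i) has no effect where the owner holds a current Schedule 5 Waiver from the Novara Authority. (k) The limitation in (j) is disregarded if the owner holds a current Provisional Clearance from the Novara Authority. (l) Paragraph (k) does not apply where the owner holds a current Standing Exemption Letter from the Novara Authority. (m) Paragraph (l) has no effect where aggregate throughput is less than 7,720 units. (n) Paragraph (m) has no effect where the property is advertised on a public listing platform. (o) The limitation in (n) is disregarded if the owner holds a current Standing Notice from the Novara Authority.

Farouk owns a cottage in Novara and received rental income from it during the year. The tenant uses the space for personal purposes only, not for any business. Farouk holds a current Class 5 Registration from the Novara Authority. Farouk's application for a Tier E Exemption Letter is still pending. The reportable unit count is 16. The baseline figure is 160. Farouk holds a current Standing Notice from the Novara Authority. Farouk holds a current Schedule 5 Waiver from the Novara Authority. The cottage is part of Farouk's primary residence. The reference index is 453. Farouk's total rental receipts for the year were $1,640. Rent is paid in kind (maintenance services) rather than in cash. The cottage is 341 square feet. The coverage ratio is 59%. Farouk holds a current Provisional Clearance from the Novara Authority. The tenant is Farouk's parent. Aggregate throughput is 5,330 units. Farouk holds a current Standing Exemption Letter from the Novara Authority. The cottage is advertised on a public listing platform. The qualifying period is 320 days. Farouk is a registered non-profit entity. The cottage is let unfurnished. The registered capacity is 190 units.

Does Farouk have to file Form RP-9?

Yes — Farouk must file Form RP-9.

Exception (a) does not apply: the Tier E Exemption Letter is not current.
Exception (b) requires that total rental receipts for the year are below $1,600; but total rental receipts for the year are $1,640, not below $1,600, so (b) is unavailable.
Exception (c) does not apply: the property is let unfurnished.
Exception (d) is satisfied on its face — the registered capacity is 190 units, below the 240 units limit; the reference index is 453, less than the 481 limit. However, paragraph (h) must be considered: (h) applies — the qualifying period is 320 days, meeting the 270 days threshold. So (d) is unavailable.
All of (e)'s requirements are met (a current Class 5 Registration is held; Farouk is a registered non-profit). But applying paragraphs (i)–(o): (i) is triggered — the reportable unit count is 16, meeting the 15 threshold. (j) is triggered (a current Schedule 5 Waiver is held), but is overridden by (k): (k) operates against (j): a current Provisional Clearance is held. (l) is triggered (a current Standing Exemption Letter is held), but is overridden by (m): (m) is engaged — aggregate throughput is 5,330 units, less than the 7,720 units limit. (n) would limit (m) — the property is publicly advertised — but (o) sets (n) aside: (o) operates against (n): a current Standing Notice is held. So (e) is unavailable.
No exception displaces § 2.5.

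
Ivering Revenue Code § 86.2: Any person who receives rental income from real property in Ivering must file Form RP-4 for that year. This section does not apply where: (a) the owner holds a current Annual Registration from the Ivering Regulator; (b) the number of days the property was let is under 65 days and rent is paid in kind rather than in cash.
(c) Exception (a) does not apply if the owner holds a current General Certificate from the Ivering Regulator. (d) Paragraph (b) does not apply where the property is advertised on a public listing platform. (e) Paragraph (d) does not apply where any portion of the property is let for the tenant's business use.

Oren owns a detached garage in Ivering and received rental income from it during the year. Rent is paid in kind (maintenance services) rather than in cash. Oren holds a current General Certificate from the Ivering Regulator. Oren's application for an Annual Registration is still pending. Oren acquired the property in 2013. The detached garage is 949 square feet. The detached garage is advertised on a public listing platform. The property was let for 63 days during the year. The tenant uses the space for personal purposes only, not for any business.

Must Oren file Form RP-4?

Exception (a) fails — there is no Annual Registration in force.
All of (b)'s requirements are met (the number of days the property was let is 63 days, under the 65 days limit; rent is paid in kind). But applying paragraphs (d)–(e): (d) is engaged — the property is publicly advertised. (e) is not triggered (the space is used for personal purposes only), so (d) stands. Exception (b) does not apply.
Every exception is unavailable, so the rule governs.

Yes — Oren must file Form RP-4.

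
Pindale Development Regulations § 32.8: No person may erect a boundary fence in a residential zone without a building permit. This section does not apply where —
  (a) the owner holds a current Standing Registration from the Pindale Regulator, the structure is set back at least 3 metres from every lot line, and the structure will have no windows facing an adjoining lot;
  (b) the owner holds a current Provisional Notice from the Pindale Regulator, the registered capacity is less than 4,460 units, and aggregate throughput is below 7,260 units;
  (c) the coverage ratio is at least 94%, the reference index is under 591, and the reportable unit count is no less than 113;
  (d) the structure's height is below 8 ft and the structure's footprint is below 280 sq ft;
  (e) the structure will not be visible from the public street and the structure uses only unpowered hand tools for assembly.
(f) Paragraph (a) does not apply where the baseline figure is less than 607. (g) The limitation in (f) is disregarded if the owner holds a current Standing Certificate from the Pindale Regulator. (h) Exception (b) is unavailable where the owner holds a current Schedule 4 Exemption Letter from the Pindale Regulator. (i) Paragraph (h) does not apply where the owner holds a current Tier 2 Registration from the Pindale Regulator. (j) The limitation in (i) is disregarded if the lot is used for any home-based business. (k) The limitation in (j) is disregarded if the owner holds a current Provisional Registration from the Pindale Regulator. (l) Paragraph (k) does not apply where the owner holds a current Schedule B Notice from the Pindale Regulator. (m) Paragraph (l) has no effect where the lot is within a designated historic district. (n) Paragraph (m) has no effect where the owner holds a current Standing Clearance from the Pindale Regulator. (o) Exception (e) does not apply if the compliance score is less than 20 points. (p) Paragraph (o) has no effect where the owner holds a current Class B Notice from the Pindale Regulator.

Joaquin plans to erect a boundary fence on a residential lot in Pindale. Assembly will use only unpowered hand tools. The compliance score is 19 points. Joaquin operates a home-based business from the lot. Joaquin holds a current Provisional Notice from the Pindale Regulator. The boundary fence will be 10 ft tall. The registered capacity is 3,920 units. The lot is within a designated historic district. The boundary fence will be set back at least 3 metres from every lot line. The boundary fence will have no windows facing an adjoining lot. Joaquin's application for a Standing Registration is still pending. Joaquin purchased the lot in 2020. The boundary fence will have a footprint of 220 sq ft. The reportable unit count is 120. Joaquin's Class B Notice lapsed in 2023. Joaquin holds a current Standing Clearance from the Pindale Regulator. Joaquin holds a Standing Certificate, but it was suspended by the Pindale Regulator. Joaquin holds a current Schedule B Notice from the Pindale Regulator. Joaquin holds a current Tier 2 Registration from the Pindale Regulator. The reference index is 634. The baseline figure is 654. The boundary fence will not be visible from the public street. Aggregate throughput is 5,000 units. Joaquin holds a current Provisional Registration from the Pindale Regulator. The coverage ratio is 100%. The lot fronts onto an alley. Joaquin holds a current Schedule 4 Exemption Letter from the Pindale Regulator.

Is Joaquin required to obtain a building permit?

Exception (a) requires that the owner holds a current Standing Registration from the Pindale Regulator; but the Standing Registration is not current, so (a) is unavailable.
All of (b)'s requirements are met (a current Provisional Notice is held; the registered capacity is 3,920 units, less than the 4,460 units limit; aggregate throughput is 5,000 units, below the 7,260 units limit). Turning to paragraphs (h)–(n): (h) operates against (b): a current Schedule 4 Exemption Letter is held. (i) is engaged (a current Tier 2 Registration is held), but is itself disapplied by (j): (j) operates against (i): a home-based business operates on the lot. (k) operates (a current Provisional Registration is held), but is displaced by (l): (l) operates — a current Schedule B Notice is held. (m) would limit (l) — the lot is in a historic district — but (n) sets (m) aside: (n) is triggered — a current Standing Clearance is held. So (b) is unavailable.
Exception (c) does not apply: the reference index is 634, not under 591.
Exception (d) fails — the structure's height is 10 ft, not below 8 ft.
Exception (e)'s conditions are all satisfied: the structure will not be visible from the street; assembly uses only hand tools. Turning to paragraphs (o)–(p): (o) operates against (e): the compliance score is 19 points, less than the 20 points limit. (p) is inapplicable (there is no Class B Notice in force), so (o) stands. (e) is therefore removed.
No exception applies. The general rule governs.

Yes — Joaquin must obtain a building permit.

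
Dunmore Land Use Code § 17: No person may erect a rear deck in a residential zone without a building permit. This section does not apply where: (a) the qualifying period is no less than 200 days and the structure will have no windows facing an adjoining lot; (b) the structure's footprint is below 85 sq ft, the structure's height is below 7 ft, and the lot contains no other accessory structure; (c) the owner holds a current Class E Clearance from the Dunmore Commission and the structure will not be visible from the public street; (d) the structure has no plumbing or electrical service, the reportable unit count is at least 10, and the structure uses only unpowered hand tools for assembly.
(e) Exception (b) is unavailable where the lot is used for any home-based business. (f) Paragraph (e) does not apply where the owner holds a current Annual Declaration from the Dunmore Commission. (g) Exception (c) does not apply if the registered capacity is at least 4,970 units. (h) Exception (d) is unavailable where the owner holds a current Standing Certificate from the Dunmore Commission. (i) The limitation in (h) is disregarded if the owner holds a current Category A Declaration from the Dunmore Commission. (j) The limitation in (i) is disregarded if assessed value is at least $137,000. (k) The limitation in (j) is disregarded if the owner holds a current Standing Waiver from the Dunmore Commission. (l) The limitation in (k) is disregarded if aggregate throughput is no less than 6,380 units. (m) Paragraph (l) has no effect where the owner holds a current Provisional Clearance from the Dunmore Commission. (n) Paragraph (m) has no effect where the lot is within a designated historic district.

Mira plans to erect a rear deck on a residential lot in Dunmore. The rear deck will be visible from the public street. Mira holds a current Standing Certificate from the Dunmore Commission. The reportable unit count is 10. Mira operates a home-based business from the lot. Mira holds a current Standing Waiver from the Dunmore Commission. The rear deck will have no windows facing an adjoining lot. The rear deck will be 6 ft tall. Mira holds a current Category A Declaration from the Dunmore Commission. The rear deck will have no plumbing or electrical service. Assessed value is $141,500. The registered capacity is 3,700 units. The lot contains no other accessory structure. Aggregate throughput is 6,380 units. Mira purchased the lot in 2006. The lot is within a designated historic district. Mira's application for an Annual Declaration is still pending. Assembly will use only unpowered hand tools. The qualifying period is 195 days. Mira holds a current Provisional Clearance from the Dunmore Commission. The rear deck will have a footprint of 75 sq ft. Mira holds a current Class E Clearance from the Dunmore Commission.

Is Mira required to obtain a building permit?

Yes — Mira must obtain a building permit.

Exception (a) does not apply: the qualifying period is 195 days, short of 200 days.
Exception (b) is satisfied on its face — the structure's footprint is 75 sq ft, below the 85 sq ft limit; the structure's height is 6 ft, below the 7 ft limit; the lot has no other accessory structure. But: (e) operates against (b): a home-based business operates on the lot. (f) is not engaged (the Annual Declaration is not current), so (e) stands. So (b) is unavailable.
Exception (c) does not apply: the structure will be visible from the street.
Exception (d) is satisfied on its face — there is no plumbing or electrical service; the reportable unit count is 10, meeting the 10 threshold; assembly uses only hand tools. But applying paragraphs (h)–(n): (h) applies — a current Standing Certificate is held. (i) would limit (h) — a current Category A Declaration is held — but (j) sets (i) aside: (j) is engaged — assessed value is $141,500, meeting the $137,000 threshold. (k) would limit (j) — a current Standing Waiver is held — but (l) sets (k) aside: (l) operates against (k): aggregate throughput is 6,380 units, meeting the 6,380 units threshold. (m) would limit (l) — a current Provisional Clearance is held — but (n) sets (m) aside: (n) operates — the lot is in a historic district. So (d) is unavailable.
Every exception is unavailable, so the rule governs.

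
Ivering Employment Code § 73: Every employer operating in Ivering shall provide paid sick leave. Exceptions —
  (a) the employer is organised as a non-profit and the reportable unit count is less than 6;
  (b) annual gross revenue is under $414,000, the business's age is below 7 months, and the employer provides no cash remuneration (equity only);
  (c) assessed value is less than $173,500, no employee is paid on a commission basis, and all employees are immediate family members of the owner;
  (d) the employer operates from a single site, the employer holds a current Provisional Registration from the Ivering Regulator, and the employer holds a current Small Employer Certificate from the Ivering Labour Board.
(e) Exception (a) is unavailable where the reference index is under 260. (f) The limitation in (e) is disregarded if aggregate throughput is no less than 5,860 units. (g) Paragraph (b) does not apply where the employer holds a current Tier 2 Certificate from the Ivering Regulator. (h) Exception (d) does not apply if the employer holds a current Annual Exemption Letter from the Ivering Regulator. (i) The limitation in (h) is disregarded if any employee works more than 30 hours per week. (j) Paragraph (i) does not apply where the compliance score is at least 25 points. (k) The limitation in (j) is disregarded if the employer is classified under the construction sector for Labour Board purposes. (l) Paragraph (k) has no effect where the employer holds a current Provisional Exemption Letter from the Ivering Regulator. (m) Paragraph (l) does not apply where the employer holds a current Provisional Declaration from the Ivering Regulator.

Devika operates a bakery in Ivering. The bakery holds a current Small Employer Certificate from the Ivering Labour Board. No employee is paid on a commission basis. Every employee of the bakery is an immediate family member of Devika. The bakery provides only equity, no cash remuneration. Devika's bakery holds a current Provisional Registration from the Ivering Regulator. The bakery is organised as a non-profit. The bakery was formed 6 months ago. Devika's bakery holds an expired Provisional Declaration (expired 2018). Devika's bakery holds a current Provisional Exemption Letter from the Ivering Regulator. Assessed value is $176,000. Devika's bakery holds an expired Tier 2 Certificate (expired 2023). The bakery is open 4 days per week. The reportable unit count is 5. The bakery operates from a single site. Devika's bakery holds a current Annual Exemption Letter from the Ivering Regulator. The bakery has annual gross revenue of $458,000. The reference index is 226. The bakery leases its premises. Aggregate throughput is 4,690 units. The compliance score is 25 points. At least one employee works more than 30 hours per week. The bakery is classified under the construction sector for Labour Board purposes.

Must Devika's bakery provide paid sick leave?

Exception (a): the employer is a non-profit; the reportable unit count is 5, less than the 6 limit — every condition holds. However, paragraphs (e)–(f) must be considered: (e) operates against (a): the reference index is 226, under the 260 limit. (f), which would lift (e), is not triggered — aggregate throughput is 4,690 units, short of 5,860 units. (a) is therefore removed.
Exception (b) requires that annual gross revenue is under $414,000; but annual gross revenue is $458,000, not under $414,000, so (b) is unavailable.
Exception (c) requires that assessed value is less than $173,500; but assessed value is $176,000, not less than $173,500, so (c) is unavailable.
Exception (d)'s conditions are all satisfied: the employer operates from a single site; a current Provisional Registration is held; a current Small Employer Certificate is held. Turning to paragraphs (h)–(m): (h) is engaged — a current Annual Exemption Letter is held. (i) would limit (h) — at least one employee exceeds 30 hours/week — but (j) sets (i) aside: (j) operates — the compliance score is 25 points, meeting the 25 points threshold. (k) applies (the bakery is classified under the construction sector), but is set aside by (l): (l) operates against (k): a current Provisional Exemption Letter is held. (m), which would lift (l), does not operate here — no current Provisional Declaration is held. So (d) is unavailable.
None of the exceptions is available; § 73 applies in full.

Yes — Devika's bakery must provide paid sick leave.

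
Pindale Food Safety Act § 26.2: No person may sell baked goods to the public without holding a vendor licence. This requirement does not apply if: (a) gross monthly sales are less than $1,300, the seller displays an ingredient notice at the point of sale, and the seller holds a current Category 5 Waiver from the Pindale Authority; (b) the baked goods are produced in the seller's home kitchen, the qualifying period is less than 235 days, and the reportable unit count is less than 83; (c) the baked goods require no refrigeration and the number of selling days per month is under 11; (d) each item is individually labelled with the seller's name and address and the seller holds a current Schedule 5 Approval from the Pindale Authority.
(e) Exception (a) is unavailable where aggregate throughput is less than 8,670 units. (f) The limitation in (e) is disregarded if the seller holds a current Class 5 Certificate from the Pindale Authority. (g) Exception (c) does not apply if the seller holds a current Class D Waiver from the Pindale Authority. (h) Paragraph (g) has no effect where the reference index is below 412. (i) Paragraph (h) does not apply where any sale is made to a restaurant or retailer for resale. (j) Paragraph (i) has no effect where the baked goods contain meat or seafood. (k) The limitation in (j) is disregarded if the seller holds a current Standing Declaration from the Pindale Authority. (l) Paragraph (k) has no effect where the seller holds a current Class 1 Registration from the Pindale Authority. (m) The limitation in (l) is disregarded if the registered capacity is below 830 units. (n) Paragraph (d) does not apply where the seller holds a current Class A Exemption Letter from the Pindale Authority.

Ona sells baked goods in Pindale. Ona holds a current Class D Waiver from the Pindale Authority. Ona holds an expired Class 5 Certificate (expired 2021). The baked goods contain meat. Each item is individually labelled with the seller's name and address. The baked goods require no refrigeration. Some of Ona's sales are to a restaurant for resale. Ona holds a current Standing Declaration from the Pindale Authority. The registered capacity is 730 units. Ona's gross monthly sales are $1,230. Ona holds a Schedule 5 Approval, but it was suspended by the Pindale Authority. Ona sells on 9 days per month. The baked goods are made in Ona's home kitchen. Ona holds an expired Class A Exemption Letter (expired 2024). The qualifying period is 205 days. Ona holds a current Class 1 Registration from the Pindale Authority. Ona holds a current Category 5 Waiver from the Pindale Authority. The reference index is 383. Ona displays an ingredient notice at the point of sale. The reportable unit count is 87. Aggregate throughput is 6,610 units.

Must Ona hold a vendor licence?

Exception (a) is satisfied on its face — gross monthly sales are $1,230, less than the $1,300 limit; an ingredient notice is displayed; a current Category 5 Waiver is held. But: (e) operates against (a): aggregate throughput is 6,610 units, less than the 8,670 units limit. (f), which would lift (e), is not triggered — the Class 5 Certificate is not current. So (a) is unavailable.
Exception (b) fails — the reportable unit count is 87, not less than 83.
Exception (c): the baked goods are shelf-stable; the number of selling days per month is 9, under the 11 limit — every condition holds. However, paragraphs (g)–(m) must be considered: (g) operates against (c): a current Class D Waiver is held. (h) would limit (g) — the reference index is 383, below the 412 limit — but (i) sets (h) aside: (i) applies — some sales are to a restaurant for resale. (j) would limit (i) — the baked goods contain meat — but (k) sets (j) aside: (k) operates against (j): a current Standing Declaration is held. (l) applies (a current Class 1 Registration is held), but is itself disapplied by (m): (m) operates — the registered capacity is 730 units, below the 830 units limit. Exception (c) does not apply.
Exception (d) requires that the seller holds a current Schedule 5 Approval from the Pindale Authority; but no current Schedule 5 Approval is held, so (d) is unavailable.
No exception is made out. Ona falls within the general rule.

Yes — Ona must hold a vendor licence.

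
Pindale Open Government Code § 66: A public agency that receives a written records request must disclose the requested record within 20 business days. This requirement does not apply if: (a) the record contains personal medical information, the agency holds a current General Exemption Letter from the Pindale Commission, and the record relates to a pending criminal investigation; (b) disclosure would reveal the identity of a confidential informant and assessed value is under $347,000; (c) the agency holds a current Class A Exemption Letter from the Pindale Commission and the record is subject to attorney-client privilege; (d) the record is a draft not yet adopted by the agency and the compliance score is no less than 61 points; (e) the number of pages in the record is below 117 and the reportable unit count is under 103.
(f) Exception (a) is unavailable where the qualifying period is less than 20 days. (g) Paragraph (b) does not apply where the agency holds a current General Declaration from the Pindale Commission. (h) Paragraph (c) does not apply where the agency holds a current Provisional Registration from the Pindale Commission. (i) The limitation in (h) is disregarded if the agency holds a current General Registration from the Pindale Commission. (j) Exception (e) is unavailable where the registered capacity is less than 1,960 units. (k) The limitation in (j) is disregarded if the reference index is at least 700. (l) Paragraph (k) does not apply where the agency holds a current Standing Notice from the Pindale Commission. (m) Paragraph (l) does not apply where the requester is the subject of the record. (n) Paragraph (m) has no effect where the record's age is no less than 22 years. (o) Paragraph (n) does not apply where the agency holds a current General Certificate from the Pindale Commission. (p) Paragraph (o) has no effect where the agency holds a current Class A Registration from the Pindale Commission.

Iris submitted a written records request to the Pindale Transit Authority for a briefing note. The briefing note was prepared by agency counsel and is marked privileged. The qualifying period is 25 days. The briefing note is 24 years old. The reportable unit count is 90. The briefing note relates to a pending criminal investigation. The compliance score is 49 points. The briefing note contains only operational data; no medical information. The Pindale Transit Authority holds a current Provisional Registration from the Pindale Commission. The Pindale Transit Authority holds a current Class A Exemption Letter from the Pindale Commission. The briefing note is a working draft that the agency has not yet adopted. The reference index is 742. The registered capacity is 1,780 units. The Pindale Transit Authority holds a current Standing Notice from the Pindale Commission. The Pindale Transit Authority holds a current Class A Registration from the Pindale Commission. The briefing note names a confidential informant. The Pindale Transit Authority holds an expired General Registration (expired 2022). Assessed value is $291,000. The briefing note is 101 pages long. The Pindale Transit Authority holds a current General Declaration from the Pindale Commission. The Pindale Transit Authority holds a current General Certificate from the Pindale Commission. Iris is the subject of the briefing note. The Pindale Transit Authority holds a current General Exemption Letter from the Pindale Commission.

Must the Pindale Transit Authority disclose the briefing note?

Yes — the Pindale Transit Authority must disclose the briefing note.

Exception (a) fails — the briefing note contains only operational data.
All of (b)'s requirements are met (the briefing note names a confidential informant; assessed value is $291,000, under the $347,000 limit). However, paragraph (g) must be considered: (g) operates against (b): a current General Declaration is held. (b) is therefore removed.
Exception (c)'s conditions are all satisfied: a current Class A Exemption Letter is held; the briefing note is privileged. But: (h) operates against (c): a current Provisional Registration is held. (i) does not operate here (there is no General Registration in force), so (h) stands. (c) is therefore removed.
Exception (d) requires that the compliance score is no less than 61 points; but the compliance score is 49 points, short of 61 points, so (d) is unavailable.
Exception (e) is satisfied on its face — the number of pages in the record is 101, below the 117 limit; the reportable unit count is 90, under the 103 limit. However, paragraphs (j)–(p) must be considered: (j) is engaged — the registered capacity is 1,780 units, less than the 1,960 units limit. (k) would limit (j) — the reference index is 742, meeting the 700 threshold — but (l) sets (k) aside: (l) is engaged — a current Standing Notice is held. (m) would limit (l) — Iris is the subject of the briefing note — but (n) sets (m) aside: (n) applies — the record's age is 24 years, meeting the 22 years threshold. (o) would limit (n) — a current General Certificate is held — but (p) sets (o) aside: (p) operates against (o): a current Class A Registration is held. So (e) is unavailable.
No exception applies. The general rule governs.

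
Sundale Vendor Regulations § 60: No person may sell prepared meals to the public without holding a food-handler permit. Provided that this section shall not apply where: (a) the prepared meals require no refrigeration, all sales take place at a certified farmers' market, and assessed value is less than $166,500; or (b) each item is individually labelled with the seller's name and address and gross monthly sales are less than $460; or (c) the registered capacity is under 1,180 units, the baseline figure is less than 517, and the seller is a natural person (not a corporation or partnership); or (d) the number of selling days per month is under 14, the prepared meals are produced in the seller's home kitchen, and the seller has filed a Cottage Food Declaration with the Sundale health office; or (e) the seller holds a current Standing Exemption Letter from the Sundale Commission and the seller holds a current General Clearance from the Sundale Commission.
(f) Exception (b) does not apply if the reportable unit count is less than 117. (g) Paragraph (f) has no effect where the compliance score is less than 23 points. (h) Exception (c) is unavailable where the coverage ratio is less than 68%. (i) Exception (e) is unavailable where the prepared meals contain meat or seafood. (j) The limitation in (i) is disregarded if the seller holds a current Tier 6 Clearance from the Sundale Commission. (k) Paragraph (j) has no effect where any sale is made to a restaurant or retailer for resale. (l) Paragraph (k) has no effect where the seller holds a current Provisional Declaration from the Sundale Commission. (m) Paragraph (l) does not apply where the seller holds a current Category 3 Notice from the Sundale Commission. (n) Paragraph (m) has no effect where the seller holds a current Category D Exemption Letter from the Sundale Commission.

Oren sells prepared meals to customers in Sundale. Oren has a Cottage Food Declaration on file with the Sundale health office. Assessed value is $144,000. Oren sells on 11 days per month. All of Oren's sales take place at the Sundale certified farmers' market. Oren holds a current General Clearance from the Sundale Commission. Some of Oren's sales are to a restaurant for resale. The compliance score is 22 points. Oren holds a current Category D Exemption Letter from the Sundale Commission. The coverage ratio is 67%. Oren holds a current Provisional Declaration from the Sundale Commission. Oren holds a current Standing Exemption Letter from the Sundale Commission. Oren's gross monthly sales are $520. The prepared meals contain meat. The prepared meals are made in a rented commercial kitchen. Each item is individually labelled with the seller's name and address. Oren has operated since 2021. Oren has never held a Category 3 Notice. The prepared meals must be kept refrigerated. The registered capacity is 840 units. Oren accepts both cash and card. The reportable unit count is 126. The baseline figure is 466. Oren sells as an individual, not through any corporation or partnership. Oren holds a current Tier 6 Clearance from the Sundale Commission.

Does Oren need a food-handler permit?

No — exception (e) applies; Oren is not required to hold a food-handler permit.

Exception (a) does not apply: the prepared meals require refrigeration.
Exception (b) fails — gross monthly sales are $520, not less than $460.
All of (c)'s requirements are met (the registered capacity is 840 units, under the 1,180 units limit; the baseline figure is 466, less than the 517 limit; the seller is a natural person). But: (h) applies — the coverage ratio is 67%, less than the 68% limit. So (c) is unavailable.
Exception (d) requires that the prepared meals are produced in the seller's home kitchen; but the prepared meals are made in a commercial kitchen, not a home kitchen, so (d) is unavailable.
Exception (e): a current Standing Exemption Letter is held; a current General Clearance is held — every condition holds. Considering the limiting provisions: (i) is triggered (the prepared meals contain meat), but is itself disapplied by (j): (j) operates against (i): a current Tier 6 Clearance is held. (k) operates (some sales are to a restaurant for resale), but is displaced by (l): (l) applies — a current Provisional Declaration is held. (m) does not operate here (the Category 3 Notice is not current), so (l) stands. Exception (e) stands.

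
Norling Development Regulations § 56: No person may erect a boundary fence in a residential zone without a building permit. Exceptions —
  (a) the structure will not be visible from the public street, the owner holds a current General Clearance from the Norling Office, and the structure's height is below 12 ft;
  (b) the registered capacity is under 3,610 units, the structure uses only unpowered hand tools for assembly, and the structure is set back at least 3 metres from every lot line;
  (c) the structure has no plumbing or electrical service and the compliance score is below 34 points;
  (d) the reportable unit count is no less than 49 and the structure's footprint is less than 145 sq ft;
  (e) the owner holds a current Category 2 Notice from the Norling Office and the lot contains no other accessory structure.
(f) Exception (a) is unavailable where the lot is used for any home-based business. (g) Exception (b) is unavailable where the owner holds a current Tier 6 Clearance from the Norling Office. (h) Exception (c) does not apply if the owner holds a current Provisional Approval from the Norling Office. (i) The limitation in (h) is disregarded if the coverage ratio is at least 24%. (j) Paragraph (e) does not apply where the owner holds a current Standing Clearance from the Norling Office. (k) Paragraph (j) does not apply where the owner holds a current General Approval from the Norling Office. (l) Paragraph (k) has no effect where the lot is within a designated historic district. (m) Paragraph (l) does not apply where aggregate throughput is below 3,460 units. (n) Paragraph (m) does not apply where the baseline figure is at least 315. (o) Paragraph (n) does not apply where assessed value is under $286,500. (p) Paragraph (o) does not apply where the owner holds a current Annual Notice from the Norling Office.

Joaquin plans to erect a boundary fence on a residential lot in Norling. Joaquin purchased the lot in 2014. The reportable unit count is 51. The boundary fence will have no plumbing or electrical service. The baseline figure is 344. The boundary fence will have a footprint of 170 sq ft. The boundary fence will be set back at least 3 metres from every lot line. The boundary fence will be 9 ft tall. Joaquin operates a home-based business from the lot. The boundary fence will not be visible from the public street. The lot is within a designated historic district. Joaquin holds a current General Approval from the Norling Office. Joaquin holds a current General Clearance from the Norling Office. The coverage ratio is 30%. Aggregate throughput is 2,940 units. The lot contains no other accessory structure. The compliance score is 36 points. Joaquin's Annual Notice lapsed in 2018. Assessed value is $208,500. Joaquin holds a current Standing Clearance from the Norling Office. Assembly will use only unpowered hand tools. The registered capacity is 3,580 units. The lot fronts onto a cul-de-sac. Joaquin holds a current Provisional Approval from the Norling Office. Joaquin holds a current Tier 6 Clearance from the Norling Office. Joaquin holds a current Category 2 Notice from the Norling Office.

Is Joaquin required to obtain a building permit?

No — exception (e) applies; Joaquin does not need a building permit.

Exception (a)'s conditions are all satisfied: the structure will not be visible from the street; a current General Clearance is held; the structure's height is 9 ft, below the 12 ft limit. But applying paragraph (f): (f) operates against (a): a home-based business operates on the lot. Exception (a) does not apply.
Exception (b) is satisfied on its face — the registered capacity is 3,580 units, under the 3,610 units limit; assembly uses only hand tools; the setback is at least 3 m on every side. Turning to paragraph (g): (g) is engaged — a current Tier 6 Clearance is held. Exception (b) does not apply.
Exception (c) does not apply: the compliance score is 36 points, not below 34 points.
Exception (d) does not apply: the structure's footprint is 170 sq ft, not less than 145 sq ft.
Exception (e): a current Category 2 Notice is held; the lot has no other accessory structure — every condition holds. As to paragraphs (j)–(p): (j) is engaged (a current Standing Clearance is held), but is set aside by (k): (k) operates against (j): a current General Approval is held. (l) is engaged (the lot is in a historic district), but is displaced by (m): (m) operates against (l): aggregate throughput is 2,940 units, below the 3,460 units limit. (n) is engaged (the baseline figure is 344, meeting the 315 threshold), but is itself disapplied by (o): (o) operates against (n): assessed value is $208,500, under the $286,500 limit. (p), which would lift (o), is not engaged — there is no Annual Notice in force. Exception (e) stands.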